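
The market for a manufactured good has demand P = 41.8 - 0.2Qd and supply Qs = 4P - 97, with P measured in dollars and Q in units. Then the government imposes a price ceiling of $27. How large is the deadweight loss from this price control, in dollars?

Rearranging demand gives Qd = 209 - 5P. Setting quantity demanded equal to quantity supplied, 209 - 5P = 4P - 97, gives P* = 34 and Q* = 39.
Because the ceiling (27) lies below the market-clearing price, it is binding.
At P = 27: Qd = 209 - 5·27 = 74 and Qs = 4·27 - 97 = 11.
Quantity traded falls to 11. At Q = 11 the demand price is (209 - 11)/5 = 39.6 and the supply price is (97 + 11)/4 = 27.
Deadweight loss = ½ · (39.6 - 27) · (39 - 11) = ½ · 12.6 · 28 = 176.4.

176.4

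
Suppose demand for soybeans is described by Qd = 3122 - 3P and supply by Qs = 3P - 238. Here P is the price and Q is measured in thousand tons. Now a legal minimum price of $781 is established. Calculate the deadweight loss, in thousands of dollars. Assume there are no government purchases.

146523

Equilibrium: 3122 - 3P = 3P - 238, so 3360 = 6P and P* = 560, Q* = 1442.
Since 781 > 560, the floor is binding.
At P = 781: Qd = 3122 - 3·781 = 779 and Qs = 3·781 - 238 = 2105.
Quantity traded falls to 779. At Q = 779 the demand price is (3122 - 779)/3 = 781 and the supply price is (238 + 779)/3 = 339.
Deadweight loss = ½ · (781 - 339) · (1442 - 779) = ½ · 442 · 663 = 146523.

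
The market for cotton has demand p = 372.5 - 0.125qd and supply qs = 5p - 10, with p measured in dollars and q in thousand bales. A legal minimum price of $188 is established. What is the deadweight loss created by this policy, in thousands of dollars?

0

Rearranging demand gives qd = 2980 - 8p. Without the control the market clears where 2980 - 8p = 5p - 10, i.e. p* = 230 and q* = 1140.
The floor of 188 is below the equilibrium price 230, so it is not binding; the market clears at p* = 230, q* = 1140.
Since the control does not bind, no trades are prevented and deadweight loss is zero.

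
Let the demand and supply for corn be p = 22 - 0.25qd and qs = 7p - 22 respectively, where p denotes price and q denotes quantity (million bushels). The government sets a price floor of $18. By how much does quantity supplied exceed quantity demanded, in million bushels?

88

Rearranging demand gives qd = 88 - 4p. Setting quantity demanded equal to quantity supplied, 88 - 4p = 7p - 22, gives p* = 10 and q* = 48.
The floor of 18 is above the equilibrium price 10, so it binds.
At p = 18: qd = 88 - 4·18 = 16 and qs = 7·18 - 22 = 104.
Surplus = qs - qd = 104 - 16 = 88.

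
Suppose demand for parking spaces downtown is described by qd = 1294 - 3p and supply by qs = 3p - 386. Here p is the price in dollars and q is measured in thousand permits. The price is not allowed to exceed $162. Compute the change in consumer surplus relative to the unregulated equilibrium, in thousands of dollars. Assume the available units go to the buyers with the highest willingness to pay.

Equilibrium: 1294 - 3p = 3p - 386, so 1680 = 6p and p* = 280, q* = 454.
Because the ceiling (162) lies below the market-clearing price, it is binding.
At p = 162: qd = 1294 - 3·162 = 808 and qs = 3·162 - 386 = 100.
Consumer surplus without the control is ½ · (1294/3 - 280) · 454 = 103058/3.
With the ceiling, 100 units are sold at 162 (assume they go to the highest-value buyers). The demand price at q = 100 is 398, so CS = ½ · [(1294/3 - 162) + (398 - 162)] · 100 = 75800/3.
Change in consumer surplus = 75800/3 - 103058/3 = -9086.

-9086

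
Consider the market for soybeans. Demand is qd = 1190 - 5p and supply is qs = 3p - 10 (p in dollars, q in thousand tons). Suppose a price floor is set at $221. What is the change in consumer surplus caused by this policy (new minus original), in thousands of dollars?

In a free market, 1190 - 5p = 3p - 10 gives the equilibrium p* = 150, q* = 440.
The floor of 221 is above the equilibrium price 150, so it binds.
At p = 221: qd = 1190 - 5·221 = 85 and qs = 3·221 - 10 = 653.
Consumer surplus without the control is ½ · (238 - 150) · 440 = 19360.
With the floor, consumers buy 85 units at 221, so CS = ½ · (238 - 221) · 85 = 722.5.
Change in consumer surplus = 722.5 - 19360 = -18637.5.

-18637.5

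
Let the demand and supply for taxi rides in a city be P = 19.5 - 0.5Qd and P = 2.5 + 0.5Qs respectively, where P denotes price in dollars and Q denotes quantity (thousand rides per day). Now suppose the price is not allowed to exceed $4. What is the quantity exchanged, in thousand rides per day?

Rearranging demand gives Qd = 39 - 2P; rearranging supply gives Qs = 2P - 5. Setting quantity demanded equal to quantity supplied, 39 - 2P = 2P - 5, gives P* = 11 and Q* = 17.
Because the ceiling (4) lies below the market-clearing price, it is binding.
At P = 4: Qd = 39 - 2·4 = 31 and Qs = 2·4 - 5 = 3.
The quantity actually transacted is the short side, supply: 3.

3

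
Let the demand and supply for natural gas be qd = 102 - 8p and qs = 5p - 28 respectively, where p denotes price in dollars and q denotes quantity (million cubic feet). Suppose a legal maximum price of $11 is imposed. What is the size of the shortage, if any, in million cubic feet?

0

In a free market, 102 - 8p = 5p - 28 gives the equilibrium p* = 10, q* = 22.
The ceiling of 11 is above the equilibrium price 10, so it is not binding; the market clears at p* = 10, q* = 22.
Since the control does not bind, there is no shortage.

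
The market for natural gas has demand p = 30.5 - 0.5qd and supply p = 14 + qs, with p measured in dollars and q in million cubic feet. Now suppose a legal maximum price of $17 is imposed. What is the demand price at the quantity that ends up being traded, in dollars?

Rearranging demand gives qd = 61 - 2p; rearranging supply gives qs = p - 14. Setting quantity demanded equal to quantity supplied, 61 - 2p = p - 14, gives p* = 25 and q* = 11.
Because the ceiling (17) lies below the market-clearing price, it is binding.
At p = 17: qd = 61 - 2·17 = 27 and qs = 17 - 14 = 3.
Only 3 units reach the market. On the demand curve, the marginal buyer's willingness to pay at q = 3 is (61 - 3)/2 = 29.

29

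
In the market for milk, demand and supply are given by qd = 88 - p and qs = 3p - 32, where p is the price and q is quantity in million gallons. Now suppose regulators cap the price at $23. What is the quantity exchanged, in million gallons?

37

Without the control the market clears where 88 - p = 3p - 32, i.e. p* = 30 and q* = 58.
Since 23 < 30, the ceiling is binding.
At p = 23: qd = 88 - 23 = 65 and qs = 3·23 - 32 = 37.
The quantity actually transacted is the short side, supply: 37.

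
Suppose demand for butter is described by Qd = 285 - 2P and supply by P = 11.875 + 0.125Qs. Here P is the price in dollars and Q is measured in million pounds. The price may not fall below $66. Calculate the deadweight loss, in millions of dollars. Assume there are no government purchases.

Rearranging supply gives Qs = 8P - 95. Without the control the market clears where 285 - 2P = 8P - 95, i.e. P* = 38 and Q* = 209.
Since 66 > 38, the floor is binding.
At P = 66: Qd = 285 - 2·66 = 153 and Qs = 8·66 - 95 = 433.
Quantity traded falls to 153. At Q = 153 the demand price is (285 - 153)/2 = 66 and the supply price is (95 + 153)/8 = 31.
Deadweight loss = ½ · (66 - 31) · (209 - 153) = ½ · 35 · 56 = 980.

980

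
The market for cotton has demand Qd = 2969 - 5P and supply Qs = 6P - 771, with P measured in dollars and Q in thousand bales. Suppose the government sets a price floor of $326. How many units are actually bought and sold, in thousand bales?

In a free market, 2969 - 5P = 6P - 771 gives the equilibrium P* = 340, Q* = 1269.
The floor of 326 is below the equilibrium price 340, so it is not binding; the market clears at P* = 340, Q* = 1269.

1269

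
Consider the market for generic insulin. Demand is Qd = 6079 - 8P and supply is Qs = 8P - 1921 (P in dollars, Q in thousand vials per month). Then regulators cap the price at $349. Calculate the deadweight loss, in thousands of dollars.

182408

Equilibrium: 6079 - 8P = 8P - 1921, so 8000 = 16P and P* = 500, Q* = 2079.
The ceiling of 349 is below the equilibrium price 500, so it binds.
At P = 349: Qd = 6079 - 8·349 = 3287 and Qs = 8·349 - 1921 = 871.
Quantity traded falls to 871. At Q = 871 the demand price is (6079 - 871)/8 = 651 and the supply price is (1921 + 871)/8 = 349.
Deadweight loss = ½ · (651 - 349) · (2079 - 871) = ½ · 302 · 1208 = 182408.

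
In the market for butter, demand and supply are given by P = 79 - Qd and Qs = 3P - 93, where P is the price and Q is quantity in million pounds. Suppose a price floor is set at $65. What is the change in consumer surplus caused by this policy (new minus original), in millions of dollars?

-550

Rearranging demand gives Qd = 79 - P. In a free market, 79 - P = 3P - 93 gives the equilibrium P* = 43, Q* = 36.
The floor of 65 is above the equilibrium price 43, so it binds.
At P = 65: Qd = 79 - 65 = 14 and Qs = 3·65 - 93 = 102.
Consumer surplus without the control is ½ · (79 - 43) · 36 = 648.
With the floor, consumers buy 14 units at 65, so CS = ½ · (79 - 65) · 14 = 98.
Change in consumer surplus = 98 - 648 = -550.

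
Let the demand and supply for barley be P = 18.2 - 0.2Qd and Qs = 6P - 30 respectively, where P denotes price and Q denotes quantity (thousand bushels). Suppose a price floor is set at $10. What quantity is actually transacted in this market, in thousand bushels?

Rearranging demand gives Qd = 91 - 5P. Setting quantity demanded equal to quantity supplied, 91 - 5P = 6P - 30, gives P* = 11 and Q* = 36.
Since 10 is below P* = 11, the floor does not bind and the free-market outcome prevails.

36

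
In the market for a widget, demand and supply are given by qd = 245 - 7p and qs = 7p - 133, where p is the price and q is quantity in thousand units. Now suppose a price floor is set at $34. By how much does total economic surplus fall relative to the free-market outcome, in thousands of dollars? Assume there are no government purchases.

Equilibrium: 245 - 7p = 7p - 133, so 378 = 14p and p* = 27, q* = 56.
Since 34 > 27, the floor is binding.
At p = 34: qd = 245 - 7·34 = 7 and qs = 7·34 - 133 = 105.
Quantity traded falls to 7. At q = 7 the demand price is (245 - 7)/7 = 34 and the supply price is (133 + 7)/7 = 20.
Deadweight loss = ½ · (34 - 20) · (56 - 7) = ½ · 14 · 49 = 343.

343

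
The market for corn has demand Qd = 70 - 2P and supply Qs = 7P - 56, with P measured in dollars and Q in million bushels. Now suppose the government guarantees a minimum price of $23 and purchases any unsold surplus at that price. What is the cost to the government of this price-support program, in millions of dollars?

In a free market, 70 - 2P = 7P - 56 gives the equilibrium P* = 14, Q* = 42.
The floor of 23 is above the equilibrium price 14, so it binds.
At P = 23: Qd = 70 - 2·23 = 24 and Qs = 7·23 - 56 = 105.
Surplus = Qs - Qd = 81.
Government expenditure = surplus × support price = 81 × 23 = 1863.

1863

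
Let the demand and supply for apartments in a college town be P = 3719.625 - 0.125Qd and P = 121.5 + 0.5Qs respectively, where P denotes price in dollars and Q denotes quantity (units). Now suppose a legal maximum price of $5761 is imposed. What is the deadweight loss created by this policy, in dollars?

0

Rearranging demand gives Qd = 29757 - 8P; rearranging supply gives Qs = 2P - 243. Without the control the market clears where 29757 - 8P = 2P - 243, i.e. P* = 3000 and Q* = 5757.
Since 5761 is above P* = 3000, the ceiling does not bind and the free-market outcome prevails.
Since the control does not bind, no trades are prevented and deadweight loss is zero.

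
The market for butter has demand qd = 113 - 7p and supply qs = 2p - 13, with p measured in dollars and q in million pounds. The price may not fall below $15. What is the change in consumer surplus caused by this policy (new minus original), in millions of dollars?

Without the control the market clears where 113 - 7p = 2p - 13, i.e. p* = 14 and q* = 15.
Since 15 > 14, the floor is binding.
At p = 15: qd = 113 - 7·15 = 8 and qs = 2·15 - 13 = 17.
Consumer surplus without the control is ½ · (113/7 - 14) · 15 = 225/14.
With the floor, consumers buy 8 units at 15, so CS = ½ · (113/7 - 15) · 8 = 32/7.
Change in consumer surplus = 32/7 - 225/14 = -11.5.

-11.5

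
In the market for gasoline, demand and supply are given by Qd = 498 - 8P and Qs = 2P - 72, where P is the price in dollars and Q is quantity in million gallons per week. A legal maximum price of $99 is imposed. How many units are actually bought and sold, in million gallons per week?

42

In a free market, 498 - 8P = 2P - 72 gives the equilibrium P* = 57, Q* = 42.
Since 99 is above P* = 57, the ceiling does not bind and the free-market outcome prevails.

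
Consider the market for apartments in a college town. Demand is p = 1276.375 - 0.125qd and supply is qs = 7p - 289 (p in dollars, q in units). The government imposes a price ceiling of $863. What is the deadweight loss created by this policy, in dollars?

Rearranging demand gives qd = 10211 - 8p. In a free market, 10211 - 8p = 7p - 289 gives the equilibrium p* = 700, q* = 4611.
The ceiling of 863 is above the equilibrium price 700, so it is not binding; the market clears at p* = 700, q* = 4611.
Since the control does not bind, no trades are prevented and deadweight loss is zero.

0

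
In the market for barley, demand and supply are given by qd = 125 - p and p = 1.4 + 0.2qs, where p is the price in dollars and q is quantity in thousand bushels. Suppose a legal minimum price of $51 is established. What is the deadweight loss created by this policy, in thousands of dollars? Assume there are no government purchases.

Rearranging supply gives qs = 5p - 7. In a free market, 125 - p = 5p - 7 gives the equilibrium p* = 22, q* = 103.
The floor of 51 is above the equilibrium price 22, so it binds.
At p = 51: qd = 125 - 51 = 74 and qs = 5·51 - 7 = 248.
Quantity traded falls to 74. At q = 74 the demand price is 125 - 74 = 51 and the supply price is (7 + 74)/5 = 16.2.
Deadweight loss = ½ · (51 - 16.2) · (103 - 74) = ½ · 34.8 · 29 = 504.6.

504.6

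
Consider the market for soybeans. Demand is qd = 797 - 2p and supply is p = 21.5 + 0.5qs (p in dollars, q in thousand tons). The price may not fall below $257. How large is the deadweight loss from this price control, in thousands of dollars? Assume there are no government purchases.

4418

Rearranging supply gives qs = 2p - 43. Setting quantity demanded equal to quantity supplied, 797 - 2p = 2p - 43, gives p* = 210 and q* = 377.
The floor of 257 is above the equilibrium price 210, so it binds.
At p = 257: qd = 797 - 2·257 = 283 and qs = 2·257 - 43 = 471.
Quantity traded falls to 283. At q = 283 the demand price is (797 - 283)/2 = 257 and the supply price is (43 + 283)/2 = 163.
Deadweight loss = ½ · (257 - 163) · (377 - 283) = ½ · 94 · 94 = 4418.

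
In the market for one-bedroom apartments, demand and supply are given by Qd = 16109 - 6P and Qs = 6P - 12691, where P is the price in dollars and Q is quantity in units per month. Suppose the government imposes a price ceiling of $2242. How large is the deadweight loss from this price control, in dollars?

149784

Setting quantity demanded equal to quantity supplied, 16109 - 6P = 6P - 12691, gives P* = 2400 and Q* = 1709.
Since 2242 < 2400, the ceiling is binding.
At P = 2242: Qd = 16109 - 6·2242 = 2657 and Qs = 6·2242 - 12691 = 761.
Quantity traded falls to 761. At Q = 761 the demand price is (16109 - 761)/6 = 2558 and the supply price is (12691 + 761)/6 = 2242.
Deadweight loss = ½ · (2558 - 2242) · (1709 - 761) = ½ · 316 · 948 = 149784.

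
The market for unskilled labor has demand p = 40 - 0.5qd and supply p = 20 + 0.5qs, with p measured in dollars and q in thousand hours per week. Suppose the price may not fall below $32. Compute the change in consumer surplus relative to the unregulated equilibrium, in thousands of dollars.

-36

Rearranging demand gives qd = 80 - 2p; rearranging supply gives qs = 2p - 40. Equilibrium: 80 - 2p = 2p - 40, so 120 = 4p and p* = 30, q* = 20.
The floor of 32 is above the equilibrium price 30, so it binds.
At p = 32: qd = 80 - 2·32 = 16 and qs = 2·32 - 40 = 24.
Consumer surplus without the control is ½ · (40 - 30) · 20 = 100.
With the floor, consumers buy 16 units at 32, so CS = ½ · (40 - 32) · 16 = 64.
Change in consumer surplus = 64 - 100 = -36.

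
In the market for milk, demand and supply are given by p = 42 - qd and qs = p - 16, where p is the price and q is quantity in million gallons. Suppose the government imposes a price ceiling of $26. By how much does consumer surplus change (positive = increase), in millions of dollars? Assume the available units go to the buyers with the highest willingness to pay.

25.5

Rearranging demand gives qd = 42 - p. Setting quantity demanded equal to quantity supplied, 42 - p = p - 16, gives p* = 29 and q* = 13.
Since 26 < 29, the ceiling is binding.
At p = 26: qd = 42 - 26 = 16 and qs = 26 - 16 = 10.
Consumer surplus without the control is ½ · (42 - 29) · 13 = 84.5.
With the ceiling, 10 units are sold at 26 (assume they go to the highest-value buyers). The demand price at q = 10 is 32, so CS = ½ · [(42 - 26) + (32 - 26)] · 10 = 110.
Change in consumer surplus = 110 - 84.5 = 25.5.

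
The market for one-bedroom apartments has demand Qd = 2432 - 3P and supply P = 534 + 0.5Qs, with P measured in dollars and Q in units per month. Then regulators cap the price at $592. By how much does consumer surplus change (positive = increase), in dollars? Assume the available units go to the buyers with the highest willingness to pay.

4752

Rearranging supply gives Qs = 2P - 1068. Equilibrium: 2432 - 3P = 2P - 1068, so 3500 = 5P and P* = 700, Q* = 332.
Since 592 < 700, the ceiling is binding.
At P = 592: Qd = 2432 - 3·592 = 656 and Qs = 2·592 - 1068 = 116.
Consumer surplus without the control is ½ · (2432/3 - 700) · 332 = 55112/3.
With the ceiling, 116 units are sold at 592 (assume they go to the highest-value buyers). The demand price at Q = 116 is 772, so CS = ½ · [(2432/3 - 592) + (772 - 592)] · 116 = 69368/3.
Change in consumer surplus = 69368/3 - 55112/3 = 4752.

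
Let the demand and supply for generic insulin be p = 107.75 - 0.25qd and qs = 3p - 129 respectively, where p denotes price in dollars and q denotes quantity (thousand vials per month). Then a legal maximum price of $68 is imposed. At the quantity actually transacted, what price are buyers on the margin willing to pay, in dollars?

Rearranging demand gives qd = 431 - 4p. Without the control the market clears where 431 - 4p = 3p - 129, i.e. p* = 80 and q* = 111.
Since 68 < 80, the ceiling is binding.
At p = 68: qd = 431 - 4·68 = 159 and qs = 3·68 - 129 = 75.
Only 75 units reach the market. On the demand curve, the marginal buyer's willingness to pay at q = 75 is (431 - 75)/4 = 89.

89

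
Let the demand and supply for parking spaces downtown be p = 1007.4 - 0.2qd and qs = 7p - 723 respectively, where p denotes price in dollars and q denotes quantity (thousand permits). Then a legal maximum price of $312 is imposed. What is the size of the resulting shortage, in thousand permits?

Rearranging demand gives qd = 5037 - 5p. Setting quantity demanded equal to quantity supplied, 5037 - 5p = 7p - 723, gives p* = 480 and q* = 2637.
The ceiling of 312 is below the equilibrium price 480, so it binds.
At p = 312: qd = 5037 - 5·312 = 3477 and qs = 7·312 - 723 = 1461.
Shortage = qd - qs = 3477 - 1461 = 2016.

2016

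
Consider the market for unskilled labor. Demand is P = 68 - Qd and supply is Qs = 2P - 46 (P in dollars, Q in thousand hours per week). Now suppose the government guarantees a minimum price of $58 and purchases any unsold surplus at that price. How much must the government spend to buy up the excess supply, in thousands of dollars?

3480

Rearranging demand gives Qd = 68 - P. Without the control the market clears where 68 - P = 2P - 46, i.e. P* = 38 and Q* = 30.
Because the floor (58) lies above the market-clearing price, it is binding.
At P = 58: Qd = 68 - 58 = 10 and Qs = 2·58 - 46 = 70.
Surplus = Qs - Qd = 60.
Government expenditure = surplus × support price = 60 × 58 = 3480.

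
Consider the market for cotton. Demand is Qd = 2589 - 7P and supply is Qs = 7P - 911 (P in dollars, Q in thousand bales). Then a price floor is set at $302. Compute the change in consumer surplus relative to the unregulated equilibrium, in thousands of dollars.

-34164

Setting quantity demanded equal to quantity supplied, 2589 - 7P = 7P - 911, gives P* = 250 and Q* = 839.
Because the floor (302) lies above the market-clearing price, it is binding.
At P = 302: Qd = 2589 - 7·302 = 475 and Qs = 7·302 - 911 = 1203.
Consumer surplus without the control is ½ · (2589/7 - 250) · 839 = 703921/14.
With the floor, consumers buy 475 units at 302, so CS = ½ · (2589/7 - 302) · 475 = 225625/14.
Change in consumer surplus = 225625/14 - 703921/14 = -34164.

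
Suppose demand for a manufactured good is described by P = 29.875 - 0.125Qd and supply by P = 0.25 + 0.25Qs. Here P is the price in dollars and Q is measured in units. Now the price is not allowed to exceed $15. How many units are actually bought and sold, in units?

Rearranging demand gives Qd = 239 - 8P; rearranging supply gives Qs = 4P - 1. Setting quantity demanded equal to quantity supplied, 239 - 8P = 4P - 1, gives P* = 20 and Q* = 79.
Since 15 < 20, the ceiling is binding.
At P = 15: Qd = 239 - 8·15 = 119 and Qs = 4·15 - 1 = 59.
The quantity actually transacted is the short side, supply: 59.

59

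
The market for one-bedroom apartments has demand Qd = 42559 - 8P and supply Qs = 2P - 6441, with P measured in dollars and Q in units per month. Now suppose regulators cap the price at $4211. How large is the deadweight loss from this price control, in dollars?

In a free market, 42559 - 8P = 2P - 6441 gives the equilibrium P* = 4900, Q* = 3359.
Because the ceiling (4211) lies below the market-clearing price, it is binding.
At P = 4211: Qd = 42559 - 8·4211 = 8871 and Qs = 2·4211 - 6441 = 1981.
Quantity traded falls to 1981. At Q = 1981 the demand price is (42559 - 1981)/8 = 5072.25 and the supply price is (6441 + 1981)/2 = 4211.
Deadweight loss = ½ · (5072.25 - 4211) · (3359 - 1981) = ½ · 861.25 · 1378 = 593401.25.

593401.25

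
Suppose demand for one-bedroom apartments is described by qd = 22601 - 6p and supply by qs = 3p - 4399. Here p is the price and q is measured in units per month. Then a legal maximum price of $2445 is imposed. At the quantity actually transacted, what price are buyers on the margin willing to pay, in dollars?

Without the control the market clears where 22601 - 6p = 3p - 4399, i.e. p* = 3000 and q* = 4601.
The ceiling of 2445 is below the equilibrium price 3000, so it binds.
At p = 2445: qd = 22601 - 6·2445 = 7931 and qs = 3·2445 - 4399 = 2936.
Only 2936 units reach the market. On the demand curve, the marginal buyer's willingness to pay at q = 2936 is (22601 - 2936)/6 = 3277.5.

3277.5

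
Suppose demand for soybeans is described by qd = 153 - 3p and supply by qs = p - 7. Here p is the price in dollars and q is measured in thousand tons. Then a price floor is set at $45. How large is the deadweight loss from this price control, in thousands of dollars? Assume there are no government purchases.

Equilibrium: 153 - 3p = p - 7, so 160 = 4p and p* = 40, q* = 33.
Since 45 > 40, the floor is binding.
At p = 45: qd = 153 - 3·45 = 18 and qs = 45 - 7 = 38.
Quantity traded falls to 18. At q = 18 the demand price is (153 - 18)/3 = 45 and the supply price is 7 + 18 = 25.
Deadweight loss = ½ · (45 - 25) · (33 - 18) = ½ · 20 · 15 = 150.

150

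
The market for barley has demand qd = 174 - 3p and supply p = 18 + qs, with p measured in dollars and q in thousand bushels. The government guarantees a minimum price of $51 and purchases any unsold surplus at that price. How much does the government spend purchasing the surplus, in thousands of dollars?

Rearranging supply gives qs = p - 18. In a free market, 174 - 3p = p - 18 gives the equilibrium p* = 48, q* = 30.
The floor of 51 is above the equilibrium price 48, so it binds.
At p = 51: qd = 174 - 3·51 = 21 and qs = 51 - 18 = 33.
Surplus = qs - qd = 12.
Government expenditure = surplus × support price = 12 × 51 = 612.

612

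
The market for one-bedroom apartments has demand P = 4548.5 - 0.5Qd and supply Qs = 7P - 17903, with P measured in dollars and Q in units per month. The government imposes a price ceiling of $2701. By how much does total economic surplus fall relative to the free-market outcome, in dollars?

1408065.75

Rearranging demand gives Qd = 9097 - 2P. In a free market, 9097 - 2P = 7P - 17903 gives the equilibrium P* = 3000, Q* = 3097.
The ceiling of 2701 is below the equilibrium price 3000, so it binds.
At P = 2701: Qd = 9097 - 2·2701 = 3695 and Qs = 7·2701 - 17903 = 1004.
Quantity traded falls to 1004. At Q = 1004 the demand price is (9097 - 1004)/2 = 4046.5 and the supply price is (17903 + 1004)/7 = 2701.
Deadweight loss = ½ · (4046.5 - 2701) · (3097 - 1004) = ½ · 1345.5 · 2093 = 1408065.75.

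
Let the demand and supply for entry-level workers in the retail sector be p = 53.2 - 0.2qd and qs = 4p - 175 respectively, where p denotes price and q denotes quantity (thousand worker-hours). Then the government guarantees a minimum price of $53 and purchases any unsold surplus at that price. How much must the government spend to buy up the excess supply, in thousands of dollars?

1908

Rearranging demand gives qd = 266 - 5p. Setting quantity demanded equal to quantity supplied, 266 - 5p = 4p - 175, gives p* = 49 and q* = 21.
Because the floor (53) lies above the market-clearing price, it is binding.
At p = 53: qd = 266 - 5·53 = 1 and qs = 4·53 - 175 = 37.
Surplus = qs - qd = 36.
Government expenditure = surplus × support price = 36 × 53 = 1908.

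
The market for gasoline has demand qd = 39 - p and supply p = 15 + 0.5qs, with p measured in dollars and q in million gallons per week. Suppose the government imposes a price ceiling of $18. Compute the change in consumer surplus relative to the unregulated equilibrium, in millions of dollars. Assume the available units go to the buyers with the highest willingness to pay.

-20

Rearranging supply gives qs = 2p - 30. Equilibrium: 39 - p = 2p - 30, so 69 = 3p and p* = 23, q* = 16.
Since 18 < 23, the ceiling is binding.
At p = 18: qd = 39 - 18 = 21 and qs = 2·18 - 30 = 6.
Consumer surplus without the control is ½ · (39 - 23) · 16 = 128.
With the ceiling, 6 units are sold at 18 (assume they go to the highest-value buyers). The demand price at q = 6 is 33, so CS = ½ · [(39 - 18) + (33 - 18)] · 6 = 108.
Change in consumer surplus = 108 - 128 = -20.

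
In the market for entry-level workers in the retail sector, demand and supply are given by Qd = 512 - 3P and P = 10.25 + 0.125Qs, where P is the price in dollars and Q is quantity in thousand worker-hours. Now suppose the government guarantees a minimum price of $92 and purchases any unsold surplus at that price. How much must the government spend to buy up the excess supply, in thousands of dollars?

38456

Rearranging supply gives Qs = 8P - 82. Equilibrium: 512 - 3P = 8P - 82, so 594 = 11P and P* = 54, Q* = 350.
Because the floor (92) lies above the market-clearing price, it is binding.
At P = 92: Qd = 512 - 3·92 = 236 and Qs = 8·92 - 82 = 654.
Surplus = Qs - Qd = 418.
Government expenditure = surplus × support price = 418 × 92 = 38456.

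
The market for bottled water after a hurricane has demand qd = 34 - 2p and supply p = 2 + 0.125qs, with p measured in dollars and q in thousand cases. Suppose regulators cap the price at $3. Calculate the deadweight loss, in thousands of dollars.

80

Rearranging supply gives qs = 8p - 16. Setting quantity demanded equal to quantity supplied, 34 - 2p = 8p - 16, gives p* = 5 and q* = 24.
The ceiling of 3 is below the equilibrium price 5, so it binds.
At p = 3: qd = 34 - 2·3 = 28 and qs = 8·3 - 16 = 8.
Quantity traded falls to 8. At q = 8 the demand price is (34 - 8)/2 = 13 and the supply price is (16 + 8)/8 = 3.
Deadweight loss = ½ · (13 - 3) · (24 - 8) = ½ · 10 · 16 = 80.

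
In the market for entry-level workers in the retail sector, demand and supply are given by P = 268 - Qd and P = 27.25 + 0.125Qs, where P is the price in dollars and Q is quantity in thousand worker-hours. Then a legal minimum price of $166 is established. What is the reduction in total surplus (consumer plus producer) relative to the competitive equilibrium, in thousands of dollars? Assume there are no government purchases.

Rearranging demand gives Qd = 268 - P; rearranging supply gives Qs = 8P - 218. Without the control the market clears where 268 - P = 8P - 218, i.e. P* = 54 and Q* = 214.
Since 166 > 54, the floor is binding.
At P = 166: Qd = 268 - 166 = 102 and Qs = 8·166 - 218 = 1110.
Quantity traded falls to 102. At Q = 102 the demand price is 268 - 102 = 166 and the supply price is (218 + 102)/8 = 40.
Deadweight loss = ½ · (166 - 40) · (214 - 102) = ½ · 126 · 112 = 7056.

7056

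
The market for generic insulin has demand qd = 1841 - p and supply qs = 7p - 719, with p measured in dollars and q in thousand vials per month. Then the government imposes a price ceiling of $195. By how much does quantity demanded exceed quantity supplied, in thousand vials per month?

Without the control the market clears where 1841 - p = 7p - 719, i.e. p* = 320 and q* = 1521.
Because the ceiling (195) lies below the market-clearing price, it is binding.
At p = 195: qd = 1841 - 195 = 1646 and qs = 7·195 - 719 = 646.
Shortage = qd - qs = 1646 - 646 = 1000.

1000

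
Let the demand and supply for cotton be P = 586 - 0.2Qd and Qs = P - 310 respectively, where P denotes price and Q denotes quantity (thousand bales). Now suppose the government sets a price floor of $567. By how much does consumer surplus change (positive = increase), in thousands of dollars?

Rearranging demand gives Qd = 2930 - 5P. In a free market, 2930 - 5P = P - 310 gives the equilibrium P* = 540, Q* = 230.
Since 567 > 540, the floor is binding.
At P = 567: Qd = 2930 - 5·567 = 95 and Qs = 567 - 310 = 257.
Consumer surplus without the control is ½ · (586 - 540) · 230 = 5290.
With the floor, consumers buy 95 units at 567, so CS = ½ · (586 - 567) · 95 = 902.5.
Change in consumer surplus = 902.5 - 5290 = -4387.5.

-4387.5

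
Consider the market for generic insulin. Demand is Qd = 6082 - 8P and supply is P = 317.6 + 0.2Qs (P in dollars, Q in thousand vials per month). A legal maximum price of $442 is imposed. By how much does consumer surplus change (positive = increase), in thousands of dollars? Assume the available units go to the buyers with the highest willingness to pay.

Rearranging supply gives Qs = 5P - 1588. In a free market, 6082 - 8P = 5P - 1588 gives the equilibrium P* = 590, Q* = 1362.
Since 442 < 590, the ceiling is binding.
At P = 442: Qd = 6082 - 8·442 = 2546 and Qs = 5·442 - 1588 = 622.
Consumer surplus without the control is ½ · (760.25 - 590) · 1362 = 115940.25.
With the ceiling, 622 units are sold at 442 (assume they go to the highest-value buyers). The demand price at Q = 622 is 682.5, so CS = ½ · [(760.25 - 442) + (682.5 - 442)] · 622 = 173771.25.
Change in consumer surplus = 173771.25 - 115940.25 = 57831.

57831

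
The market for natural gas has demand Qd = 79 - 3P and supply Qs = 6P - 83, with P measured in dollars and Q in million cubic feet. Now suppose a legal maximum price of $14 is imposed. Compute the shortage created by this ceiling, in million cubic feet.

Equilibrium: 79 - 3P = 6P - 83, so 162 = 9P and P* = 18, Q* = 25.
The ceiling of 14 is below the equilibrium price 18, so it binds.
At P = 14: Qd = 79 - 3·14 = 37 and Qs = 6·14 - 83 = 1.
Shortage = Qd - Qs = 37 - 1 = 36.

36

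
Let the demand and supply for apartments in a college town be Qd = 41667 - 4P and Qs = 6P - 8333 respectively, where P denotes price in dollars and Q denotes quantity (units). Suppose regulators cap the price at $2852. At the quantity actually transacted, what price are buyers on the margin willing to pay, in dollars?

Setting quantity demanded equal to quantity supplied, 41667 - 4P = 6P - 8333, gives P* = 5000 and Q* = 21667.
Since 2852 < 5000, the ceiling is binding.
At P = 2852: Qd = 41667 - 4·2852 = 30259 and Qs = 6·2852 - 8333 = 8779.
Only 8779 units reach the market. On the demand curve, the marginal buyer's willingness to pay at Q = 8779 is (41667 - 8779)/4 = 8222.

8222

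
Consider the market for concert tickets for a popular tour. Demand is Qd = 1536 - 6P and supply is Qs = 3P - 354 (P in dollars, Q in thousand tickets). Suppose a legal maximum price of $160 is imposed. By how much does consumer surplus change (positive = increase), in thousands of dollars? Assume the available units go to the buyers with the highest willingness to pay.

Without the control the market clears where 1536 - 6P = 3P - 354, i.e. P* = 210 and Q* = 276.
Since 160 < 210, the ceiling is binding.
At P = 160: Qd = 1536 - 6·160 = 576 and Qs = 3·160 - 354 = 126.
Consumer surplus without the control is ½ · (256 - 210) · 276 = 6348.
With the ceiling, 126 units are sold at 160 (assume they go to the highest-value buyers). The demand price at Q = 126 is 235, so CS = ½ · [(256 - 160) + (235 - 160)] · 126 = 10773.
Change in consumer surplus = 10773 - 6348 = 4425.

4425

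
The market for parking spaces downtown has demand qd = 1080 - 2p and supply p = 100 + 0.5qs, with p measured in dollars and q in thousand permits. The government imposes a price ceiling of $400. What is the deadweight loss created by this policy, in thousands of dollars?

0

Rearranging supply gives qs = 2p - 200. Setting quantity demanded equal to quantity supplied, 1080 - 2p = 2p - 200, gives p* = 320 and q* = 440.
Since 400 is above p* = 320, the ceiling does not bind and the free-market outcome prevails.
Since the control does not bind, no trades are prevented and deadweight loss is zero.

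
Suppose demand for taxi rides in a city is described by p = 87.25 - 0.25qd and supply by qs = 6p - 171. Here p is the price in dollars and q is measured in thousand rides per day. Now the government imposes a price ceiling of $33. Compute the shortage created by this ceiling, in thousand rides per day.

Rearranging demand gives qd = 349 - 4p. Equilibrium: 349 - 4p = 6p - 171, so 520 = 10p and p* = 52, q* = 141.
Because the ceiling (33) lies below the market-clearing price, it is binding.
At p = 33: qd = 349 - 4·33 = 217 and qs = 6·33 - 171 = 27.
Shortage = qd - qs = 217 - 27 = 190.

190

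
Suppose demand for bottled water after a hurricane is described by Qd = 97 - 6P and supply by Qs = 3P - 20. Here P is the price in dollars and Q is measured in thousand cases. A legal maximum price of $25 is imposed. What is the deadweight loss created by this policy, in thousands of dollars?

Equilibrium: 97 - 6P = 3P - 20, so 117 = 9P and P* = 13, Q* = 19.
Since 25 is above P* = 13, the ceiling does not bind and the free-market outcome prevails.
Since the control does not bind, no trades are prevented and deadweight loss is zero.

0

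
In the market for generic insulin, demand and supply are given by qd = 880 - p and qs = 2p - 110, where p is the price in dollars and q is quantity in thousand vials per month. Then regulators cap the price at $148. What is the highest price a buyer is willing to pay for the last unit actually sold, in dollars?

In a free market, 880 - p = 2p - 110 gives the equilibrium p* = 330, q* = 550.
The ceiling of 148 is below the equilibrium price 330, so it binds.
At p = 148: qd = 880 - 148 = 732 and qs = 2·148 - 110 = 186.
Only 186 units reach the market. On the demand curve, the marginal buyer's willingness to pay at q = 186 is (880 - 186) = 694.

694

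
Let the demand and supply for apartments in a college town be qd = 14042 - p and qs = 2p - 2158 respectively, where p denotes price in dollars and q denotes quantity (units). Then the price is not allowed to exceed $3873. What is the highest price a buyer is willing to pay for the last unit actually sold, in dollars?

Equilibrium: 14042 - p = 2p - 2158, so 16200 = 3p and p* = 5400, q* = 8642.
The ceiling of 3873 is below the equilibrium price 5400, so it binds.
At p = 3873: qd = 14042 - 3873 = 10169 and qs = 2·3873 - 2158 = 5588.
Only 5588 units reach the market. On the demand curve, the marginal buyer's willingness to pay at q = 5588 is (14042 - 5588) = 8454.

8454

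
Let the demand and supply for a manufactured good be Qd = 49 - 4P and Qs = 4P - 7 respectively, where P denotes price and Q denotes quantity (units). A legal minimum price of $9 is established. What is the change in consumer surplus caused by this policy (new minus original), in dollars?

-34

Equilibrium: 49 - 4P = 4P - 7, so 56 = 8P and P* = 7, Q* = 21.
The floor of 9 is above the equilibrium price 7, so it binds.
At P = 9: Qd = 49 - 4·9 = 13 and Qs = 4·9 - 7 = 29.
Consumer surplus without the control is ½ · (12.25 - 7) · 21 = 55.125.
With the floor, consumers buy 13 units at 9, so CS = ½ · (12.25 - 9) · 13 = 21.125.
Change in consumer surplus = 21.125 - 55.125 = -34.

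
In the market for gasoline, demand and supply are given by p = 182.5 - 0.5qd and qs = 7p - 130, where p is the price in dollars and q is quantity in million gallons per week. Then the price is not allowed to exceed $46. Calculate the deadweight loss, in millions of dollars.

1275.75

Rearranging demand gives qd = 365 - 2p. Equilibrium: 365 - 2p = 7p - 130, so 495 = 9p and p* = 55, q* = 255.
Because the ceiling (46) lies below the market-clearing price, it is binding.
At p = 46: qd = 365 - 2·46 = 273 and qs = 7·46 - 130 = 192.
Quantity traded falls to 192. At q = 192 the demand price is (365 - 192)/2 = 86.5 and the supply price is (130 + 192)/7 = 46.
Deadweight loss = ½ · (86.5 - 46) · (255 - 192) = ½ · 40.5 · 63 = 1275.75.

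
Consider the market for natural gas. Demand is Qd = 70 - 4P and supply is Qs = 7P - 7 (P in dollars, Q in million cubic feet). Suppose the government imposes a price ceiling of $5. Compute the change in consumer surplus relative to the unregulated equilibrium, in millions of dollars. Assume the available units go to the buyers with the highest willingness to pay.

Setting quantity demanded equal to quantity supplied, 70 - 4P = 7P - 7, gives P* = 7 and Q* = 42.
Since 5 < 7, the ceiling is binding.
At P = 5: Qd = 70 - 4·5 = 50 and Qs = 7·5 - 7 = 28.
Consumer surplus without the control is ½ · (17.5 - 7) · 42 = 220.5.
With the ceiling, 28 units are sold at 5 (assume they go to the highest-value buyers). The demand price at Q = 28 is 10.5, so CS = ½ · [(17.5 - 5) + (10.5 - 5)] · 28 = 252.
Change in consumer surplus = 252 - 220.5 = 31.5.

31.5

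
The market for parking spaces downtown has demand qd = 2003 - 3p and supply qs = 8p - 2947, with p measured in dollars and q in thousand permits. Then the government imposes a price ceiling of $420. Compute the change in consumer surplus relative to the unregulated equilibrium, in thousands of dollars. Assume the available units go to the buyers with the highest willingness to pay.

2790

Without the control the market clears where 2003 - 3p = 8p - 2947, i.e. p* = 450 and q* = 653.
The ceiling of 420 is below the equilibrium price 450, so it binds.
At p = 420: qd = 2003 - 3·420 = 743 and qs = 8·420 - 2947 = 413.
Consumer surplus without the control is ½ · (2003/3 - 450) · 653 = 426409/6.
With the ceiling, 413 units are sold at 420 (assume they go to the highest-value buyers). The demand price at q = 413 is 530, so CS = ½ · [(2003/3 - 420) + (530 - 420)] · 413 = 443149/6.
Change in consumer surplus = 443149/6 - 426409/6 = 2790.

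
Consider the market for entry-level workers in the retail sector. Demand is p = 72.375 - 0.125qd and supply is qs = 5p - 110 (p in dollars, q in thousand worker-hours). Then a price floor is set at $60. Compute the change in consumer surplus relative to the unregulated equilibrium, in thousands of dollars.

Rearranging demand gives qd = 579 - 8p. Without the control the market clears where 579 - 8p = 5p - 110, i.e. p* = 53 and q* = 155.
The floor of 60 is above the equilibrium price 53, so it binds.
At p = 60: qd = 579 - 8·60 = 99 and qs = 5·60 - 110 = 190.
Consumer surplus without the control is ½ · (72.375 - 53) · 155 = 1501.5625.
With the floor, consumers buy 99 units at 60, so CS = ½ · (72.375 - 60) · 99 = 612.5625.
Change in consumer surplus = 612.5625 - 1501.5625 = -889.

-889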